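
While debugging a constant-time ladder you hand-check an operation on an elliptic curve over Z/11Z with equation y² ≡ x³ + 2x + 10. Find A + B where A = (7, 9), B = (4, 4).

(7, 9) + (4, 4). λ = (4 - 9)/(4 - 7) ≡ 6/8 mod 11. 8⁻¹ ≡ 7 (mod 11), so λ ≡ 9.
  x = λ² - 7 - 4 = 81 - 11 ≡ 4; y = λ·(7 - 4) - 9 ≡ 7. → (4, 7)

(4, 7)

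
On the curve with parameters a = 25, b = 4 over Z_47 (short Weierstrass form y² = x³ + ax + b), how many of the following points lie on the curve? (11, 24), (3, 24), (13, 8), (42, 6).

3

(11, 24): 24² ≡ 12, rhs ≡ 12 → on.
(3, 24): 24² ≡ 12, rhs ≡ 12 → on.
(13, 8): 8² ≡ 17, rhs ≡ 35 → off.
(42, 6): 6² ≡ 36, rhs ≡ 36 → on.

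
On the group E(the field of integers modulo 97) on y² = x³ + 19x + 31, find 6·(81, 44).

Write Q = (81, 44).
Double-and-add on 6 = (110)₂. Start with Q = (81, 44) for the leading 1-bit.
double: tangent at (81, 44): λ = (3·81² + 19)/(2·44) ≡ 11/88. 88⁻¹ ≡ 43 (mod 97), so λ ≡ 11·43 ≡ 85.
  x = λ² - 81 - 81 = 7225 - 162 ≡ 79; y = λ·(81 - 79) - 44 ≡ 29. → (79, 29)
add Q: (79, 29) + (81, 44). λ = (44 - 29)/(81 - 79) ≡ 15/2 mod 97. 2⁻¹ ≡ 49 (mod 97), so λ ≡ 56.
  x = λ² - 79 - 81 = 3136 - 160 ≡ 66; y = λ·(79 - 66) - 29 ≡ 20. → (66, 20)
double: tangent at (66, 20): λ = (3·66² + 19)/(2·20) ≡ 89/40. 40⁻¹ ≡ 17 (mod 97), so λ ≡ 89·17 ≡ 58.
  x = λ² - 66 - 66 = 3364 - 132 ≡ 31; y = λ·(66 - 31) - 20 ≡ 70. → (31, 70)

(31, 70)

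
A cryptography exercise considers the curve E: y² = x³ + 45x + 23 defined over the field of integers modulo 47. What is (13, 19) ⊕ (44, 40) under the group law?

(13, 19) + (44, 40). λ = (40 - 19)/(44 - 13) ≡ 21/31 mod 47. 31⁻¹ ≡ 44 (mod 47) since 31·44 = 1364 ≡ 1, so λ ≡ 31.
  x = λ² - 13 - 44 = 961 - 57 ≡ 11; y = λ·(13 - 11) - 19 ≡ 43. → (11, 43)

(11, 43)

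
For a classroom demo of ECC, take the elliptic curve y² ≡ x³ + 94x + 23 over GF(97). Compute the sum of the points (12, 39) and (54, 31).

(13, 12)

(12, 39) + (54, 31). λ = (31 - 39)/(54 - 12) ≡ 89/42 mod 97. 42⁻¹ ≡ 67 (mod 97), so λ ≡ 46.
  x = λ² - 12 - 54 = 2116 - 66 ≡ 13; y = λ·(12 - 13) - 39 ≡ 12. → (13, 12)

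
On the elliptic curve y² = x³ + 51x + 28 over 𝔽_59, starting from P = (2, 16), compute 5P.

(9, 6)

Repeated addition: build up to 5P.
2P: tangent at (2, 16): λ = (3·2² + 51)/(2·16) ≡ 4/32. 32⁻¹ ≡ 24 (mod 59) since 32·24 = 768 ≡ 1, so λ ≡ 4·24 ≡ 37.
  x = λ² - 2 - 2 = 1369 - 4 ≡ 8; y = λ·(2 - 8) - 16 ≡ 57. → (8, 57)
3P: (8, 57) + (2, 16). λ = (16 - 57)/(2 - 8) ≡ 18/53 mod 59. 53⁻¹ ≡ 49 (mod 59) since 53·49 = 2597 ≡ 1, so λ ≡ 56.
  x = λ² - 8 - 2 = 3136 - 10 ≡ 58; y = λ·(8 - 58) - 57 ≡ 34. → (58, 34)
4P: (58, 34) + (2, 16). λ = (16 - 34)/(2 - 58) ≡ 41/3 mod 59. 3⁻¹ ≡ 20 (mod 59) since 3·20 = 60 ≡ 1, so λ ≡ 53.
  x = λ² - 58 - 2 = 2809 - 60 ≡ 35; y = λ·(58 - 35) - 34 ≡ 5. → (35, 5)
5P: (35, 5) + (2, 16). λ = (16 - 5)/(2 - 35) ≡ 11/26 mod 59. 26⁻¹ ≡ 25 (mod 59) since 26·25 = 650 ≡ 1, so λ ≡ 39.
  x = λ² - 35 - 2 = 1521 - 37 ≡ 9; y = λ·(35 - 9) - 5 ≡ 6. → (9, 6)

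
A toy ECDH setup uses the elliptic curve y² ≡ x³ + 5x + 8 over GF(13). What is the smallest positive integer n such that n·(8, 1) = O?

12

2P: tangent at (8, 1): λ = (3·8² + 5)/(2·1) ≡ 2/2. 2⁻¹ ≡ 7 (mod 13), so λ ≡ 2·7 ≡ 1.
  x = λ² - 8 - 8 = 1 - 16 ≡ 11; y = λ·(8 - 11) - 1 ≡ 9. → (11, 9)
3P: (11, 9) + (8, 1). λ = (1 - 9)/(8 - 11) ≡ 5/10 mod 13. 10⁻¹ ≡ 4 (mod 13), so λ ≡ 7.
  x = λ² - 11 - 8 = 49 - 19 ≡ 4; y = λ·(11 - 4) - 9 ≡ 1. → (4, 1)
4P: (4, 1) + (8, 1). λ = (1 - 1)/(8 - 4) ≡ 0/4 mod 13. 4⁻¹ ≡ 10 (mod 13), so λ ≡ 0.
  x = λ² - 4 - 8 = 0 - 12 ≡ 1; y = λ·(4 - 1) - 1 ≡ 12. → (1, 12)
5P: (1, 12) + (8, 1). λ = (1 - 12)/(8 - 1) ≡ 2/7 mod 13. 7⁻¹ ≡ 2 (mod 13), so λ ≡ 4.
  x = λ² - 1 - 8 = 16 - 9 ≡ 7; y = λ·(1 - 7) - 12 ≡ 3. → (7, 3)
6P: (7, 3) + (8, 1). λ = (1 - 3)/(8 - 7) ≡ 11/1 mod 13. 1⁻¹ ≡ 1 (mod 13) since 1·1 = 1 ≡ 1, so λ ≡ 11.
  x = λ² - 7 - 8 = 121 - 15 ≡ 2; y = λ·(7 - 2) - 3 ≡ 0. → (2, 0)
7P: (2, 0) + (8, 1). λ = (1 - 0)/(8 - 2) ≡ 1/6 mod 13. 6⁻¹ ≡ 11 (mod 13), so λ ≡ 11.
  x = λ² - 2 - 8 = 121 - 10 ≡ 7; y = λ·(2 - 7) - 0 ≡ 10. → (7, 10)
8P: (7, 10) + (8, 1). λ = (1 - 10)/(8 - 7) ≡ 4/1 mod 13. 1⁻¹ ≡ 1 (mod 13) since 1·1 = 1 ≡ 1, so λ ≡ 4.
  x = λ² - 7 - 8 = 16 - 15 ≡ 1; y = λ·(7 - 1) - 10 ≡ 1. → (1, 1)
9P: (1, 1) + (8, 1). λ = (1 - 1)/(8 - 1) ≡ 0/7 mod 13. 7⁻¹ ≡ 2 (mod 13), so λ ≡ 0.
  x = λ² - 1 - 8 = 0 - 9 ≡ 4; y = λ·(1 - 4) - 1 ≡ 12. → (4, 12)
10P: (4, 12) + (8, 1). λ = (1 - 12)/(8 - 4) ≡ 2/4 mod 13. 4⁻¹ ≡ 10 (mod 13) since 4·10 = 40 ≡ 1, so λ ≡ 7.
  x = λ² - 4 - 8 = 49 - 12 ≡ 11; y = λ·(4 - 11) - 12 ≡ 4. → (11, 4)
11P: (11, 4) + (8, 1). λ = (1 - 4)/(8 - 11) ≡ 10/10 mod 13. 10⁻¹ ≡ 4 (mod 13) since 10·4 = 40 ≡ 1, so λ ≡ 1.
  x = λ² - 11 - 8 = 1 - 19 ≡ 8; y = λ·(11 - 8) - 4 ≡ 12. → (8, 12)
12P: (8, 12) + (8, 1): same x and y₁ ≡ -y₂, so the sum is O.
12P = O, so the order is 12.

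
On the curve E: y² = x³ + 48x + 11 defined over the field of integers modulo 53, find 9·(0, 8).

(11, 11)

Write P = (0, 8).
Double-and-add on 9 = (1001)₂. Start with P = (0, 8) for the leading 1-bit.
double: tangent at (0, 8): λ = (3·0² + 48)/(2·8) ≡ 48/16. 16⁻¹ ≡ 10 (mod 53), so λ ≡ 48·10 ≡ 3.
  x = λ² - 0 - 0 = 9 - 0 ≡ 9; y = λ·(0 - 9) - 8 ≡ 18. → (9, 18)
double: tangent at (9, 18): λ = (3·9² + 48)/(2·18) ≡ 26/36. 36⁻¹ ≡ 28 (mod 53) since 36·28 = 1008 ≡ 1, so λ ≡ 26·28 ≡ 39.
  x = λ² - 9 - 9 = 1521 - 18 ≡ 19; y = λ·(9 - 19) - 18 ≡ 16. → (19, 16)
double: tangent at (19, 16): λ = (3·19² + 48)/(2·16) ≡ 18/32. 32⁻¹ ≡ 5 (mod 53), so λ ≡ 18·5 ≡ 37.
  x = λ² - 19 - 19 = 1369 - 38 ≡ 6; y = λ·(19 - 6) - 16 ≡ 41. → (6, 41)
add P: (6, 41) + (0, 8). λ = (8 - 41)/(0 - 6) ≡ 20/47 mod 53. 47⁻¹ ≡ 44 (mod 53), so λ ≡ 32.
  x = λ² - 6 - 0 = 1024 - 6 ≡ 11; y = λ·(6 - 11) - 41 ≡ 11. → (11, 11)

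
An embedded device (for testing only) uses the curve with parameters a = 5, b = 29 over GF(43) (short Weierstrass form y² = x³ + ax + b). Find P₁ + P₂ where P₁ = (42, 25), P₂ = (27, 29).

(10, 41)

(42, 25) + (27, 29). λ = (29 - 25)/(27 - 42) ≡ 4/28 mod 43. 28⁻¹ ≡ 20 (mod 43), so λ ≡ 37.
  x = λ² - 42 - 27 = 1369 - 69 ≡ 10; y = λ·(42 - 10) - 25 ≡ 41. → (10, 41)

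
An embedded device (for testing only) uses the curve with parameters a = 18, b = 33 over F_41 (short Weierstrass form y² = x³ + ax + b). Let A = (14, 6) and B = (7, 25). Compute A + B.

(19, 31)

(14, 6) + (7, 25). λ = (25 - 6)/(7 - 14) ≡ 19/34 mod 41. 34⁻¹ ≡ 35 (mod 41), so λ ≡ 9.
  x = λ² - 14 - 7 = 81 - 21 ≡ 19; y = λ·(14 - 19) - 6 ≡ 31. → (19, 31)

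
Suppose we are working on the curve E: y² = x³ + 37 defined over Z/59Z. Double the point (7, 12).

(6, 31)

tangent at (7, 12): λ = (3·7² + 0)/(2·12) ≡ 29/24. 24⁻¹ ≡ 32 (mod 59), so λ ≡ 29·32 ≡ 43.
  x = λ² - 7 - 7 = 1849 - 14 ≡ 6; y = λ·(7 - 6) - 12 ≡ 31. → (6, 31)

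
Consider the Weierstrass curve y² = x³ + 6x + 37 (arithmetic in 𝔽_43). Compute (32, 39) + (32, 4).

O

The two points share x = 32 and their y-coordinates satisfy 39 + 4 ≡ 0 (mod 43), so they are inverses. Their sum is 𝒪.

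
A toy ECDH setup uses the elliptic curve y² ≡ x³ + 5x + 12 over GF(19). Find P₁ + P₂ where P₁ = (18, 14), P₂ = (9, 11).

(18, 14) + (9, 11). λ = (11 - 14)/(9 - 18) ≡ 16/10 mod 19. 10⁻¹ ≡ 2 (mod 19), so λ ≡ 13.
  x = λ² - 18 - 9 = 169 - 27 ≡ 9; y = λ·(18 - 9) - 14 ≡ 8. → (9, 8)

(9, 8)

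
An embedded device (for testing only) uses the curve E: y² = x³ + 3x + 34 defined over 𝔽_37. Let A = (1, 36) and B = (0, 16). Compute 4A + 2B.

First 4A:
Double-and-add on 4 = (100)₂. Start with A = (1, 36) for the leading 1-bit.
double: tangent at (1, 36): λ = (3·1² + 3)/(2·36) ≡ 6/35. 35⁻¹ ≡ 18 (mod 37) since 35·18 = 630 ≡ 1, so λ ≡ 6·18 ≡ 34.
  x = λ² - 1 - 1 = 1156 - 2 ≡ 7; y = λ·(1 - 7) - 36 ≡ 19. → (7, 19)
double: tangent at (7, 19): λ = (3·7² + 3)/(2·19) ≡ 2/1. 1⁻¹ ≡ 1 (mod 37), so λ ≡ 2·1 ≡ 2.
  x = λ² - 7 - 7 = 4 - 14 ≡ 27; y = λ·(7 - 27) - 19 ≡ 15. → (27, 15)
4A = (27, 15).
Next 2B:
Repeated addition: build up to 2B.
2B: tangent at (0, 16): λ = (3·0² + 3)/(2·16) ≡ 3/32. 32⁻¹ ≡ 22 (mod 37), so λ ≡ 3·22 ≡ 29.
  x = λ² - 0 - 0 = 841 - 0 ≡ 27; y = λ·(0 - 27) - 16 ≡ 15. → (27, 15)
2B = (27, 15).
Finally 4A + 2B:
tangent at (27, 15): λ = (3·27² + 3)/(2·15) ≡ 7/30. 30⁻¹ ≡ 21 (mod 37) since 30·21 = 630 ≡ 1, so λ ≡ 7·21 ≡ 36.
  x = λ² - 27 - 27 = 1296 - 54 ≡ 21; y = λ·(27 - 21) - 15 ≡ 16. → (21, 16)

(21, 16)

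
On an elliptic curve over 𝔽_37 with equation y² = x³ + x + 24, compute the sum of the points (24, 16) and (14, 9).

(24, 16) + (14, 9). λ = (9 - 16)/(14 - 24) ≡ 30/27 mod 37. 27⁻¹ ≡ 11 (mod 37), so λ ≡ 34.
  x = λ² - 24 - 14 = 1156 - 38 ≡ 8; y = λ·(24 - 8) - 16 ≡ 10. → (8, 10)

(8, 10)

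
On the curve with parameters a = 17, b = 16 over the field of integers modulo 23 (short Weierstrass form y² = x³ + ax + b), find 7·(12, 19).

Write P = (12, 19).
Double-and-add on 7 = (111)₂. Start with P = (12, 19) for the leading 1-bit.
double: tangent at (12, 19): λ = (3·12² + 17)/(2·19) ≡ 12/15. 15⁻¹ ≡ 20 (mod 23) since 15·20 = 300 ≡ 1, so λ ≡ 12·20 ≡ 10.
  x = λ² - 12 - 12 = 100 - 24 ≡ 7; y = λ·(12 - 7) - 19 ≡ 8. → (7, 8)
add P: (7, 8) + (12, 19). λ = (19 - 8)/(12 - 7) ≡ 11/5 mod 23. 5⁻¹ ≡ 14 (mod 23) since 5·14 = 70 ≡ 1, so λ ≡ 16.
  x = λ² - 7 - 12 = 256 - 19 ≡ 7; y = λ·(7 - 7) - 8 ≡ 15. → (7, 15)
double: tangent at (7, 15): λ = (3·7² + 17)/(2·15) ≡ 3/7. 7⁻¹ ≡ 10 (mod 23) since 7·10 = 70 ≡ 1, so λ ≡ 3·10 ≡ 7.
  x = λ² - 7 - 7 = 49 - 14 ≡ 12; y = λ·(7 - 12) - 15 ≡ 19. → (12, 19)
add P: tangent at (12, 19): λ = (3·12² + 17)/(2·19) ≡ 12/15. 15⁻¹ ≡ 20 (mod 23) since 15·20 = 300 ≡ 1, so λ ≡ 12·20 ≡ 10.
  x = λ² - 12 - 12 = 100 - 24 ≡ 7; y = λ·(12 - 7) - 19 ≡ 8. → (7, 8)

(7, 8)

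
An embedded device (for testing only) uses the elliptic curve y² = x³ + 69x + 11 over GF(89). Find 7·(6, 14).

Write Q = (6, 14).
Double-and-add on 7 = (111)₂. Start with Q = (6, 14) for the leading 1-bit.
double: tangent at (6, 14): λ = (3·6² + 69)/(2·14) ≡ 88/28. 28⁻¹ ≡ 35 (mod 89) since 28·35 = 980 ≡ 1, so λ ≡ 88·35 ≡ 54.
  x = λ² - 6 - 6 = 2916 - 12 ≡ 56; y = λ·(6 - 56) - 14 ≡ 45. → (56, 45)
add Q: (56, 45) + (6, 14). λ = (14 - 45)/(6 - 56) ≡ 58/39 mod 89. 39⁻¹ ≡ 16 (mod 89), so λ ≡ 38.
  x = λ² - 56 - 6 = 1444 - 62 ≡ 47; y = λ·(56 - 47) - 45 ≡ 30. → (47, 30)
double: tangent at (47, 30): λ = (3·47² + 69)/(2·30) ≡ 21/60. 60⁻¹ ≡ 46 (mod 89), so λ ≡ 21·46 ≡ 76.
  x = λ² - 47 - 47 = 5776 - 94 ≡ 75; y = λ·(47 - 75) - 30 ≡ 67. → (75, 67)
add Q: (75, 67) + (6, 14). λ = (14 - 67)/(6 - 75) ≡ 36/20 mod 89. 20⁻¹ ≡ 49 (mod 89), so λ ≡ 73.
  x = λ² - 75 - 6 = 5329 - 81 ≡ 86; y = λ·(75 - 86) - 67 ≡ 20. → (86, 20)

(86, 20)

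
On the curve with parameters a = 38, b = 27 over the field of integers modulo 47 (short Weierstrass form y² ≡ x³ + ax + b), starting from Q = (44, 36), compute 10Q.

Double-and-add on 10 = (1010)₂. Start with Q = (44, 36) for the leading 1-bit.
double: tangent at (44, 36): λ = (3·44² + 38)/(2·36) ≡ 18/25. 25⁻¹ ≡ 32 (mod 47), so λ ≡ 18·32 ≡ 12.
  x = λ² - 44 - 44 = 144 - 88 ≡ 9; y = λ·(44 - 9) - 36 ≡ 8. → (9, 8)
double: tangent at (9, 8): λ = (3·9² + 38)/(2·8) ≡ 46/16. 16⁻¹ ≡ 3 (mod 47) since 16·3 = 48 ≡ 1, so λ ≡ 46·3 ≡ 44.
  x = λ² - 9 - 9 = 1936 - 18 ≡ 38; y = λ·(9 - 38) - 8 ≡ 32. → (38, 32)
add Q: (38, 32) + (44, 36). λ = (36 - 32)/(44 - 38) ≡ 4/6 mod 47. 6⁻¹ ≡ 8 (mod 47) since 6·8 = 48 ≡ 1, so λ ≡ 32.
  x = λ² - 38 - 44 = 1024 - 82 ≡ 2; y = λ·(38 - 2) - 32 ≡ 39. → (2, 39)
double: tangent at (2, 39): λ = (3·2² + 38)/(2·39) ≡ 3/31. 31⁻¹ ≡ 44 (mod 47) since 31·44 = 1364 ≡ 1, so λ ≡ 3·44 ≡ 38.
  x = λ² - 2 - 2 = 1444 - 4 ≡ 30; y = λ·(2 - 30) - 39 ≡ 25. → (30, 25)

(30, 25)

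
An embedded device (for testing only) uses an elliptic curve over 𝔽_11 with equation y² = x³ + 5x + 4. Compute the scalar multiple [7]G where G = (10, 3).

Repeated addition: build up to 7G.
2G: tangent at (10, 3): λ = (3·10² + 5)/(2·3) ≡ 8/6. 6⁻¹ ≡ 2 (mod 11) since 6·2 = 12 ≡ 1, so λ ≡ 8·2 ≡ 5.
  x = λ² - 10 - 10 = 25 - 20 ≡ 5; y = λ·(10 - 5) - 3 ≡ 0. → (5, 0)
3G: (5, 0) + (10, 3). λ = (3 - 0)/(10 - 5) ≡ 3/5 mod 11. 5⁻¹ ≡ 9 (mod 11), so λ ≡ 5.
  x = λ² - 5 - 10 = 25 - 15 ≡ 10; y = λ·(5 - 10) - 0 ≡ 8. → (10, 8)
4G: (10, 8) + (10, 3): same x and y₁ ≡ -y₂, so the sum is the point at infinity.
5G: the point at infinity + (10, 3) = (10, 3) (identity).
6G: tangent at (10, 3): λ = (3·10² + 5)/(2·3) ≡ 8/6. 6⁻¹ ≡ 2 (mod 11) since 6·2 = 12 ≡ 1, so λ ≡ 8·2 ≡ 5.
  x = λ² - 10 - 10 = 25 - 20 ≡ 5; y = λ·(10 - 5) - 3 ≡ 0. → (5, 0)
7G: (5, 0) + (10, 3). λ = (3 - 0)/(10 - 5) ≡ 3/5 mod 11. 5⁻¹ ≡ 9 (mod 11), so λ ≡ 5.
  x = λ² - 5 - 10 = 25 - 15 ≡ 10; y = λ·(5 - 10) - 0 ≡ 8. → (10, 8)

(10, 8)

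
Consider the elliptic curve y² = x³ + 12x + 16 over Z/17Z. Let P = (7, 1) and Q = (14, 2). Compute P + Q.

(4, 14)

(7, 1) + (14, 2). λ = (2 - 1)/(14 - 7) ≡ 1/7 mod 17. 7⁻¹ ≡ 5 (mod 17), so λ ≡ 5.
  x = λ² - 7 - 14 = 25 - 21 ≡ 4; y = λ·(7 - 4) - 1 ≡ 14. → (4, 14)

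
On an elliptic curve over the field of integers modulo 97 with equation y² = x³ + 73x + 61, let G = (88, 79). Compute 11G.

Repeated addition: build up to 11G.
2G: tangent at (88, 79): λ = (3·88² + 73)/(2·79) ≡ 25/61. 61⁻¹ ≡ 35 (mod 97), so λ ≡ 25·35 ≡ 2.
  x = λ² - 88 - 88 = 4 - 176 ≡ 22; y = λ·(88 - 22) - 79 ≡ 53. → (22, 53)
3G: (22, 53) + (88, 79). λ = (79 - 53)/(88 - 22) ≡ 26/66 mod 97. 66⁻¹ ≡ 25 (mod 97) since 66·25 = 1650 ≡ 1, so λ ≡ 68.
  x = λ² - 22 - 88 = 4624 - 110 ≡ 52; y = λ·(22 - 52) - 53 ≡ 41. → (52, 41)
4G: (52, 41) + (88, 79). λ = (79 - 41)/(88 - 52) ≡ 38/36 mod 97. 36⁻¹ ≡ 62 (mod 97), so λ ≡ 28.
  x = λ² - 52 - 88 = 784 - 140 ≡ 62; y = λ·(52 - 62) - 41 ≡ 67. → (62, 67)
5G: (62, 67) + (88, 79). λ = (79 - 67)/(88 - 62) ≡ 12/26 mod 97. 26⁻¹ ≡ 56 (mod 97), so λ ≡ 90.
  x = λ² - 62 - 88 = 8100 - 150 ≡ 93; y = λ·(62 - 93) - 67 ≡ 53. → (93, 53)
6G: (93, 53) + (88, 79). λ = (79 - 53)/(88 - 93) ≡ 26/92 mod 97. 92⁻¹ ≡ 58 (mod 97), so λ ≡ 53.
  x = λ² - 93 - 88 = 2809 - 181 ≡ 9; y = λ·(93 - 9) - 53 ≡ 34. → (9, 34)
7G: (9, 34) + (88, 79). λ = (79 - 34)/(88 - 9) ≡ 45/79 mod 97. 79⁻¹ ≡ 70 (mod 97), so λ ≡ 46.
  x = λ² - 9 - 88 = 2116 - 97 ≡ 79; y = λ·(9 - 79) - 34 ≡ 44. → (79, 44)
8G: (79, 44) + (88, 79). λ = (79 - 44)/(88 - 79) ≡ 35/9 mod 97. 9⁻¹ ≡ 54 (mod 97), so λ ≡ 47.
  x = λ² - 79 - 88 = 2209 - 167 ≡ 5; y = λ·(79 - 5) - 44 ≡ 39. → (5, 39)
9G: (5, 39) + (88, 79). λ = (79 - 39)/(88 - 5) ≡ 40/83 mod 97. 83⁻¹ ≡ 90 (mod 97), so λ ≡ 11.
  x = λ² - 5 - 88 = 121 - 93 ≡ 28; y = λ·(5 - 28) - 39 ≡ 96. → (28, 96)
10G: (28, 96) + (88, 79). λ = (79 - 96)/(88 - 28) ≡ 80/60 mod 97. 60⁻¹ ≡ 76 (mod 97) since 60·76 = 4560 ≡ 1, so λ ≡ 66.
  x = λ² - 28 - 88 = 4356 - 116 ≡ 69; y = λ·(28 - 69) - 96 ≡ 11. → (69, 11)
11G: (69, 11) + (88, 79). λ = (79 - 11)/(88 - 69) ≡ 68/19 mod 97. 19⁻¹ ≡ 46 (mod 97), so λ ≡ 24.
  x = λ² - 69 - 88 = 576 - 157 ≡ 31; y = λ·(69 - 31) - 11 ≡ 28. → (31, 28)

(31, 28)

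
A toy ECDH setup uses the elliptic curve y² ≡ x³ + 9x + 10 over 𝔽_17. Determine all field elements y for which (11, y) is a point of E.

none

x³ + 9x + 10 = 1440 ≡ 12 (mod 17).
12 is a non-residue mod 17; no y exists.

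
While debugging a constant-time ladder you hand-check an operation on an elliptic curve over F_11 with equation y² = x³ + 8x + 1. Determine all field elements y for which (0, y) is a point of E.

x³ + 8x + 1 = 1 ≡ 1 (mod 11).
Square roots of 1 mod 11: 1 and 10 (since 1² = 1 ≡ 1).

1, 10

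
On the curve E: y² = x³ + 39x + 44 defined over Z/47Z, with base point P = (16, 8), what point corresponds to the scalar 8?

(10, 27)

Repeated addition: build up to 8P.
2P: tangent at (16, 8): λ = (3·16² + 39)/(2·8) ≡ 8/16. 16⁻¹ ≡ 3 (mod 47) since 16·3 = 48 ≡ 1, so λ ≡ 8·3 ≡ 24.
  x = λ² - 16 - 16 = 576 - 32 ≡ 27; y = λ·(16 - 27) - 8 ≡ 10. → (27, 10)
3P: (27, 10) + (16, 8). λ = (8 - 10)/(16 - 27) ≡ 45/36 mod 47. 36⁻¹ ≡ 17 (mod 47), so λ ≡ 13.
  x = λ² - 27 - 16 = 169 - 43 ≡ 32; y = λ·(27 - 32) - 10 ≡ 19. → (32, 19)
4P: (32, 19) + (16, 8). λ = (8 - 19)/(16 - 32) ≡ 36/31 mod 47. 31⁻¹ ≡ 44 (mod 47), so λ ≡ 33.
  x = λ² - 32 - 16 = 1089 - 48 ≡ 7; y = λ·(32 - 7) - 19 ≡ 7. → (7, 7)
5P: (7, 7) + (16, 8). λ = (8 - 7)/(16 - 7) ≡ 1/9 mod 47. 9⁻¹ ≡ 21 (mod 47), so λ ≡ 21.
  x = λ² - 7 - 16 = 441 - 23 ≡ 42; y = λ·(7 - 42) - 7 ≡ 10. → (42, 10)
6P: (42, 10) + (16, 8). λ = (8 - 10)/(16 - 42) ≡ 45/21 mod 47. 21⁻¹ ≡ 9 (mod 47) since 21·9 = 189 ≡ 1, so λ ≡ 29.
  x = λ² - 42 - 16 = 841 - 58 ≡ 31; y = λ·(42 - 31) - 10 ≡ 27. → (31, 27)
7P: (31, 27) + (16, 8). λ = (8 - 27)/(16 - 31) ≡ 28/32 mod 47. 32⁻¹ ≡ 25 (mod 47), so λ ≡ 42.
  x = λ² - 31 - 16 = 1764 - 47 ≡ 25; y = λ·(31 - 25) - 27 ≡ 37. → (25, 37)
8P: (25, 37) + (16, 8). λ = (8 - 37)/(16 - 25) ≡ 18/38 mod 47. 38⁻¹ ≡ 26 (mod 47), so λ ≡ 45.
  x = λ² - 25 - 16 = 2025 - 41 ≡ 10; y = λ·(25 - 10) - 37 ≡ 27. → (10, 27)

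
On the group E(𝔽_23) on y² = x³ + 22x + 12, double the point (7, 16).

(22, 9)

tangent at (7, 16): λ = (3·7² + 22)/(2·16) ≡ 8/9. 9⁻¹ ≡ 18 (mod 23), so λ ≡ 8·18 ≡ 6.
  x = λ² - 7 - 7 = 36 - 14 ≡ 22; y = λ·(7 - 22) - 16 ≡ 9. → (22, 9)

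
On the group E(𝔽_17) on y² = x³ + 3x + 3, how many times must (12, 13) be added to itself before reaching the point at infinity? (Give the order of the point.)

4

2P: tangent at (12, 13): λ = (3·12² + 3)/(2·13) ≡ 10/9. 9⁻¹ ≡ 2 (mod 17), so λ ≡ 10·2 ≡ 3.
  x = λ² - 12 - 12 = 9 - 24 ≡ 2; y = λ·(12 - 2) - 13 ≡ 0. → (2, 0)
3P: (2, 0) + (12, 13). λ = (13 - 0)/(12 - 2) ≡ 13/10 mod 17. 10⁻¹ ≡ 12 (mod 17), so λ ≡ 3.
  x = λ² - 2 - 12 = 9 - 14 ≡ 12; y = λ·(2 - 12) - 0 ≡ 4. → (12, 4)
4P: (12, 4) + (12, 13): same x and y₁ ≡ -y₂, so the sum is the point at infinity.
4P = the point at infinity, so the order is 4.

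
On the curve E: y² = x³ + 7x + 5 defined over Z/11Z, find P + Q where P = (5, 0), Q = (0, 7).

(4, 3)

(5, 0) + (0, 7). λ = (7 - 0)/(0 - 5) ≡ 7/6 mod 11. 6⁻¹ ≡ 2 (mod 11) since 6·2 = 12 ≡ 1, so λ ≡ 3.
  x = λ² - 5 - 0 = 9 - 5 ≡ 4; y = λ·(5 - 4) - 0 ≡ 3. → (4, 3)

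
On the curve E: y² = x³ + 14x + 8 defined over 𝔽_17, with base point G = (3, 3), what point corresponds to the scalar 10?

(10, 3)

Repeated addition: build up to 10G.
2G: tangent at (3, 3): λ = (3·3² + 14)/(2·3) ≡ 7/6. 6⁻¹ ≡ 3 (mod 17) since 6·3 = 18 ≡ 1, so λ ≡ 7·3 ≡ 4.
  x = λ² - 3 - 3 = 16 - 6 ≡ 10; y = λ·(3 - 10) - 3 ≡ 3. → (10, 3)
3G: (10, 3) + (3, 3). λ = (3 - 3)/(3 - 10) ≡ 0/10 mod 17. 10⁻¹ ≡ 12 (mod 17) since 10·12 = 120 ≡ 1, so λ ≡ 0.
  x = λ² - 10 - 3 = 0 - 13 ≡ 4; y = λ·(10 - 4) - 3 ≡ 14. → (4, 14)
4G: (4, 14) + (3, 3). λ = (3 - 14)/(3 - 4) ≡ 6/16 mod 17. 16⁻¹ ≡ 16 (mod 17), so λ ≡ 11.
  x = λ² - 4 - 3 = 121 - 7 ≡ 12; y = λ·(4 - 12) - 14 ≡ 0. → (12, 0)
5G: (12, 0) + (3, 3). λ = (3 - 0)/(3 - 12) ≡ 3/8 mod 17. 8⁻¹ ≡ 15 (mod 17), so λ ≡ 11.
  x = λ² - 12 - 3 = 121 - 15 ≡ 4; y = λ·(12 - 4) - 0 ≡ 3. → (4, 3)
6G: (4, 3) + (3, 3). λ = (3 - 3)/(3 - 4) ≡ 0/16 mod 17. 16⁻¹ ≡ 16 (mod 17), so λ ≡ 0.
  x = λ² - 4 - 3 = 0 - 7 ≡ 10; y = λ·(4 - 10) - 3 ≡ 14. → (10, 14)
7G: (10, 14) + (3, 3). λ = (3 - 14)/(3 - 10) ≡ 6/10 mod 17. 10⁻¹ ≡ 12 (mod 17), so λ ≡ 4.
  x = λ² - 10 - 3 = 16 - 13 ≡ 3; y = λ·(10 - 3) - 14 ≡ 14. → (3, 14)
8G: (3, 14) + (3, 3): same x and y₁ ≡ -y₂, so the sum is ∞.
9G: ∞ + (3, 3) = (3, 3) (identity).
10G: tangent at (3, 3): λ = (3·3² + 14)/(2·3) ≡ 7/6. 6⁻¹ ≡ 3 (mod 17), so λ ≡ 7·3 ≡ 4.
  x = λ² - 3 - 3 = 16 - 6 ≡ 10; y = λ·(3 - 10) - 3 ≡ 3. → (10, 3)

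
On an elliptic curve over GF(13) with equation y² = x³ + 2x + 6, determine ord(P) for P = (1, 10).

2P: tangent at (1, 10): λ = (3·1² + 2)/(2·10) ≡ 5/7. 7⁻¹ ≡ 2 (mod 13) since 7·2 = 14 ≡ 1, so λ ≡ 5·2 ≡ 10.
  x = λ² - 1 - 1 = 100 - 2 ≡ 7; y = λ·(1 - 7) - 10 ≡ 8. → (7, 8)
3P: (7, 8) + (1, 10). λ = (10 - 8)/(1 - 7) ≡ 2/7 mod 13. 7⁻¹ ≡ 2 (mod 13), so λ ≡ 4.
  x = λ² - 7 - 1 = 16 - 8 ≡ 8; y = λ·(7 - 8) - 8 ≡ 1. → (8, 1)
4P: (8, 1) + (1, 10). λ = (10 - 1)/(1 - 8) ≡ 9/6 mod 13. 6⁻¹ ≡ 11 (mod 13), so λ ≡ 8.
  x = λ² - 8 - 1 = 64 - 9 ≡ 3; y = λ·(8 - 3) - 1 ≡ 0. → (3, 0)
5P: (3, 0) + (1, 10). λ = (10 - 0)/(1 - 3) ≡ 10/11 mod 13. 11⁻¹ ≡ 6 (mod 13), so λ ≡ 8.
  x = λ² - 3 - 1 = 64 - 4 ≡ 8; y = λ·(3 - 8) - 0 ≡ 12. → (8, 12)
6P: (8, 12) + (1, 10). λ = (10 - 12)/(1 - 8) ≡ 11/6 mod 13. 6⁻¹ ≡ 11 (mod 13), so λ ≡ 4.
  x = λ² - 8 - 1 = 16 - 9 ≡ 7; y = λ·(8 - 7) - 12 ≡ 5. → (7, 5)
7P: (7, 5) + (1, 10). λ = (10 - 5)/(1 - 7) ≡ 5/7 mod 13. 7⁻¹ ≡ 2 (mod 13) since 7·2 = 14 ≡ 1, so λ ≡ 10.
  x = λ² - 7 - 1 = 100 - 8 ≡ 1; y = λ·(7 - 1) - 5 ≡ 3. → (1, 3)
8P: (1, 3) + (1, 10): same x and y₁ ≡ -y₂, so the sum is 𝒪.
8P = 𝒪, so the order is 8.

8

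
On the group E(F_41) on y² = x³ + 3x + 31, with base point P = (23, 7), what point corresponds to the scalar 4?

(10, 35)

Double-and-add on 4 = (100)₂. Start with P = (23, 7) for the leading 1-bit.
double: tangent at (23, 7): λ = (3·23² + 3)/(2·7) ≡ 32/14. 14⁻¹ ≡ 3 (mod 41) since 14·3 = 42 ≡ 1, so λ ≡ 32·3 ≡ 14.
  x = λ² - 23 - 23 = 196 - 46 ≡ 27; y = λ·(23 - 27) - 7 ≡ 19. → (27, 19)
double: tangent at (27, 19): λ = (3·27² + 3)/(2·19) ≡ 17/38. 38⁻¹ ≡ 27 (mod 41) since 38·27 = 1026 ≡ 1, so λ ≡ 17·27 ≡ 8.
  x = λ² - 27 - 27 = 64 - 54 ≡ 10; y = λ·(27 - 10) - 19 ≡ 35. → (10, 35)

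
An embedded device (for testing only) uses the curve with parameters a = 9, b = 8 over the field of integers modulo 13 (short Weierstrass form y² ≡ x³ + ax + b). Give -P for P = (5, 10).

-(5, 10) = (5, -10 mod 13) = (5, 3).

(5, 3)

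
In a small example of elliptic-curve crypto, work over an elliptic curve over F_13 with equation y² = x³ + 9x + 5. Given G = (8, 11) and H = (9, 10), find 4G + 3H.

First 4G:
Double-and-add on 4 = (100)₂. Start with G = (8, 11) for the leading 1-bit.
double: tangent at (8, 11): λ = (3·8² + 9)/(2·11) ≡ 6/9. 9⁻¹ ≡ 3 (mod 13), so λ ≡ 6·3 ≡ 5.
  x = λ² - 8 - 8 = 25 - 16 ≡ 9; y = λ·(8 - 9) - 11 ≡ 10. → (9, 10)
double: tangent at (9, 10): λ = (3·9² + 9)/(2·10) ≡ 5/7. 7⁻¹ ≡ 2 (mod 13) since 7·2 = 14 ≡ 1, so λ ≡ 5·2 ≡ 10.
  x = λ² - 9 - 9 = 100 - 18 ≡ 4; y = λ·(9 - 4) - 10 ≡ 1. → (4, 1)
4G = (4, 1).
Next 3H:
Repeated addition: build up to 3H.
2H: tangent at (9, 10): λ = (3·9² + 9)/(2·10) ≡ 5/7. 7⁻¹ ≡ 2 (mod 13) since 7·2 = 14 ≡ 1, so λ ≡ 5·2 ≡ 10.
  x = λ² - 9 - 9 = 100 - 18 ≡ 4; y = λ·(9 - 4) - 10 ≡ 1. → (4, 1)
3H: (4, 1) + (9, 10). λ = (10 - 1)/(9 - 4) ≡ 9/5 mod 13. 5⁻¹ ≡ 8 (mod 13) since 5·8 = 40 ≡ 1, so λ ≡ 7.
  x = λ² - 4 - 9 = 49 - 13 ≡ 10; y = λ·(4 - 10) - 1 ≡ 9. → (10, 9)
3H = (10, 9).
Finally 4G + 3H:
(4, 1) + (10, 9). λ = (9 - 1)/(10 - 4) ≡ 8/6 mod 13. 6⁻¹ ≡ 11 (mod 13), so λ ≡ 10.
  x = λ² - 4 - 10 = 100 - 14 ≡ 8; y = λ·(4 - 8) - 1 ≡ 11. → (8, 11)

(8, 11)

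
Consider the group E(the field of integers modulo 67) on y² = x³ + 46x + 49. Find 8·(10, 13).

(42, 52)

Write G = (10, 13).
Double-and-add on 8 = (1000)₂. Start with G = (10, 13) for the leading 1-bit.
double: tangent at (10, 13): λ = (3·10² + 46)/(2·13) ≡ 11/26. 26⁻¹ ≡ 49 (mod 67), so λ ≡ 11·49 ≡ 3.
  x = λ² - 10 - 10 = 9 - 20 ≡ 56; y = λ·(10 - 56) - 13 ≡ 50. → (56, 50)
double: tangent at (56, 50): λ = (3·56² + 46)/(2·50) ≡ 7/33. 33⁻¹ ≡ 65 (mod 67), so λ ≡ 7·65 ≡ 53.
  x = λ² - 56 - 56 = 2809 - 112 ≡ 17; y = λ·(56 - 17) - 50 ≡ 7. → (17, 7)
double: tangent at (17, 7): λ = (3·17² + 46)/(2·7) ≡ 42/14. 14⁻¹ ≡ 24 (mod 67) since 14·24 = 336 ≡ 1, so λ ≡ 42·24 ≡ 3.
  x = λ² - 17 - 17 = 9 - 34 ≡ 42; y = λ·(17 - 42) - 7 ≡ 52. → (42, 52)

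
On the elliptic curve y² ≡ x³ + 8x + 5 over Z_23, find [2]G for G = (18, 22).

(13, 12)

tangent at (18, 22): λ = (3·18² + 8)/(2·22) ≡ 14/21. 21⁻¹ ≡ 11 (mod 23) since 21·11 = 231 ≡ 1, so λ ≡ 14·11 ≡ 16.
  x = λ² - 18 - 18 = 256 - 36 ≡ 13; y = λ·(18 - 13) - 22 ≡ 12. → (13, 12)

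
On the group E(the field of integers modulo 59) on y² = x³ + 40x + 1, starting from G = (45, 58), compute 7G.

(33, 18)

Double-and-add on 7 = (111)₂. Start with G = (45, 58) for the leading 1-bit.
double: tangent at (45, 58): λ = (3·45² + 40)/(2·58) ≡ 38/57. 57⁻¹ ≡ 29 (mod 59), so λ ≡ 38·29 ≡ 40.
  x = λ² - 45 - 45 = 1600 - 90 ≡ 35; y = λ·(45 - 35) - 58 ≡ 47. → (35, 47)
add G: (35, 47) + (45, 58). λ = (58 - 47)/(45 - 35) ≡ 11/10 mod 59. 10⁻¹ ≡ 6 (mod 59), so λ ≡ 7.
  x = λ² - 35 - 45 = 49 - 80 ≡ 28; y = λ·(35 - 28) - 47 ≡ 2. → (28, 2)
double: tangent at (28, 2): λ = (3·28² + 40)/(2·2) ≡ 32/4. 4⁻¹ ≡ 15 (mod 59), so λ ≡ 32·15 ≡ 8.
  x = λ² - 28 - 28 = 64 - 56 ≡ 8; y = λ·(28 - 8) - 2 ≡ 40. → (8, 40)
add G: (8, 40) + (45, 58). λ = (58 - 40)/(45 - 8) ≡ 18/37 mod 59. 37⁻¹ ≡ 8 (mod 59), so λ ≡ 26.
  x = λ² - 8 - 45 = 676 - 53 ≡ 33; y = λ·(8 - 33) - 40 ≡ 18. → (33, 18)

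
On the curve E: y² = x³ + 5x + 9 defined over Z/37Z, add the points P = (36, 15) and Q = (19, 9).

(36, 15) + (19, 9). λ = (9 - 15)/(19 - 36) ≡ 31/20 mod 37. 20⁻¹ ≡ 13 (mod 37) since 20·13 = 260 ≡ 1, so λ ≡ 33.
  x = λ² - 36 - 19 = 1089 - 55 ≡ 35; y = λ·(36 - 35) - 15 ≡ 18. → (35, 18)

(35, 18)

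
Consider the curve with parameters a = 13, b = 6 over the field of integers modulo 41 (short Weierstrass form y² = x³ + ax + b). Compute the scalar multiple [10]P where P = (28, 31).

(1, 15)

Double-and-add on 10 = (1010)₂. Start with P = (28, 31) for the leading 1-bit.
double: tangent at (28, 31): λ = (3·28² + 13)/(2·31) ≡ 28/21. 21⁻¹ ≡ 2 (mod 41), so λ ≡ 28·2 ≡ 15.
  x = λ² - 28 - 28 = 225 - 56 ≡ 5; y = λ·(28 - 5) - 31 ≡ 27. → (5, 27)
double: tangent at (5, 27): λ = (3·5² + 13)/(2·27) ≡ 6/13. 13⁻¹ ≡ 19 (mod 41), so λ ≡ 6·19 ≡ 32.
  x = λ² - 5 - 5 = 1024 - 10 ≡ 30; y = λ·(5 - 30) - 27 ≡ 34. → (30, 34)
add P: (30, 34) + (28, 31). λ = (31 - 34)/(28 - 30) ≡ 38/39 mod 41. 39⁻¹ ≡ 20 (mod 41), so λ ≡ 22.
  x = λ² - 30 - 28 = 484 - 58 ≡ 16; y = λ·(30 - 16) - 34 ≡ 28. → (16, 28)
double: tangent at (16, 28): λ = (3·16² + 13)/(2·28) ≡ 2/15. 15⁻¹ ≡ 11 (mod 41), so λ ≡ 2·11 ≡ 22.
  x = λ² - 16 - 16 = 484 - 32 ≡ 1; y = λ·(16 - 1) - 28 ≡ 15. → (1, 15)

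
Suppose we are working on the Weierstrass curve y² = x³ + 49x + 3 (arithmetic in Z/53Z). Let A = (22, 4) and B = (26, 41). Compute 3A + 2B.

(13, 9)

First 3A:
Repeated addition: build up to 3A.
2A: tangent at (22, 4): λ = (3·22² + 49)/(2·4) ≡ 17/8. 8⁻¹ ≡ 20 (mod 53), so λ ≡ 17·20 ≡ 22.
  x = λ² - 22 - 22 = 484 - 44 ≡ 16; y = λ·(22 - 16) - 4 ≡ 22. → (16, 22)
3A: (16, 22) + (22, 4). λ = (4 - 22)/(22 - 16) ≡ 35/6 mod 53. 6⁻¹ ≡ 9 (mod 53), so λ ≡ 50.
  x = λ² - 16 - 22 = 2500 - 38 ≡ 24; y = λ·(16 - 24) - 22 ≡ 2. → (24, 2)
3A = (24, 2).
Next 2B:
Repeated addition: build up to 2B.
2B: tangent at (26, 41): λ = (3·26² + 49)/(2·41) ≡ 10/29. 29⁻¹ ≡ 11 (mod 53), so λ ≡ 10·11 ≡ 4.
  x = λ² - 26 - 26 = 16 - 52 ≡ 17; y = λ·(26 - 17) - 41 ≡ 48. → (17, 48)
2B = (17, 48).
Finally 3A + 2B:
(24, 2) + (17, 48). λ = (48 - 2)/(17 - 24) ≡ 46/46 mod 53. 46⁻¹ ≡ 15 (mod 53), so λ ≡ 1.
  x = λ² - 24 - 17 = 1 - 41 ≡ 13; y = λ·(24 - 13) - 2 ≡ 9. → (13, 9)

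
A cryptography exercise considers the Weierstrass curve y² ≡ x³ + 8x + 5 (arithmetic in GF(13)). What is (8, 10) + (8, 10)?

tangent at (8, 10): λ = (3·8² + 8)/(2·10) ≡ 5/7. 7⁻¹ ≡ 2 (mod 13), so λ ≡ 5·2 ≡ 10.
  x = λ² - 8 - 8 = 100 - 16 ≡ 6; y = λ·(8 - 6) - 10 ≡ 10. → (6, 10)

(6, 10)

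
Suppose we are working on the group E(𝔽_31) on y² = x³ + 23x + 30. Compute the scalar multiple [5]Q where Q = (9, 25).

Repeated addition: build up to 5Q.
2Q: tangent at (9, 25): λ = (3·9² + 23)/(2·25) ≡ 18/19. 19⁻¹ ≡ 18 (mod 31), so λ ≡ 18·18 ≡ 14.
  x = λ² - 9 - 9 = 196 - 18 ≡ 23; y = λ·(9 - 23) - 25 ≡ 27. → (23, 27)
3Q: (23, 27) + (9, 25). λ = (25 - 27)/(9 - 23) ≡ 29/17 mod 31. 17⁻¹ ≡ 11 (mod 31), so λ ≡ 9.
  x = λ² - 23 - 9 = 81 - 32 ≡ 18; y = λ·(23 - 18) - 27 ≡ 18. → (18, 18)
4Q: (18, 18) + (9, 25). λ = (25 - 18)/(9 - 18) ≡ 7/22 mod 31. 22⁻¹ ≡ 24 (mod 31), so λ ≡ 13.
  x = λ² - 18 - 9 = 169 - 27 ≡ 18; y = λ·(18 - 18) - 18 ≡ 13. → (18, 13)
5Q: (18, 13) + (9, 25). λ = (25 - 13)/(9 - 18) ≡ 12/22 mod 31. 22⁻¹ ≡ 24 (mod 31) since 22·24 = 528 ≡ 1, so λ ≡ 9.
  x = λ² - 18 - 9 = 81 - 27 ≡ 23; y = λ·(18 - 23) - 13 ≡ 4. → (23, 4)

(23, 4)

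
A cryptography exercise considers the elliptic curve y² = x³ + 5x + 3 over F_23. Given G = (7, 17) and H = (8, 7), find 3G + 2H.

First 3G:
Repeated addition: build up to 3G.
2G: tangent at (7, 17): λ = (3·7² + 5)/(2·17) ≡ 14/11. 11⁻¹ ≡ 21 (mod 23), so λ ≡ 14·21 ≡ 18.
  x = λ² - 7 - 7 = 324 - 14 ≡ 11; y = λ·(7 - 11) - 17 ≡ 3. → (11, 3)
3G: (11, 3) + (7, 17). λ = (17 - 3)/(7 - 11) ≡ 14/19 mod 23. 19⁻¹ ≡ 17 (mod 23), so λ ≡ 8.
  x = λ² - 11 - 7 = 64 - 18 ≡ 0; y = λ·(11 - 0) - 3 ≡ 16. → (0, 16)
3G = (0, 16).
Next 2H:
Repeated addition: build up to 2H.
2H: tangent at (8, 7): λ = (3·8² + 5)/(2·7) ≡ 13/14. 14⁻¹ ≡ 5 (mod 23) since 14·5 = 70 ≡ 1, so λ ≡ 13·5 ≡ 19.
  x = λ² - 8 - 8 = 361 - 16 ≡ 0; y = λ·(8 - 0) - 7 ≡ 7. → (0, 7)
2H = (0, 7).
Finally 3G + 2H:
(0, 16) + (0, 7): same x and y₁ ≡ -y₂, so the sum is O.

O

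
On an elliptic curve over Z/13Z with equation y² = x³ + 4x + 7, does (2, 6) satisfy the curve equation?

y² = 6² ≡ 10; x³ + 4x + 7 = 23 ≡ 10 (mod 13). 10 = 10.

yes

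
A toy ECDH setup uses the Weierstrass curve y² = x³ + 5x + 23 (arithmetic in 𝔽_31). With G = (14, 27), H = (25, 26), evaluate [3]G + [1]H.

First 3G:
Repeated addition: build up to 3G.
2G: tangent at (14, 27): λ = (3·14² + 5)/(2·27) ≡ 4/23. 23⁻¹ ≡ 27 (mod 31), so λ ≡ 4·27 ≡ 15.
  x = λ² - 14 - 14 = 225 - 28 ≡ 11; y = λ·(14 - 11) - 27 ≡ 18. → (11, 18)
3G: (11, 18) + (14, 27). λ = (27 - 18)/(14 - 11) ≡ 9/3 mod 31. 3⁻¹ ≡ 21 (mod 31), so λ ≡ 3.
  x = λ² - 11 - 14 = 9 - 25 ≡ 15; y = λ·(11 - 15) - 18 ≡ 1. → (15, 1)
3G = (15, 1).
Finally 3G + H:
(15, 1) + (25, 26). λ = (26 - 1)/(25 - 15) ≡ 25/10 mod 31. 10⁻¹ ≡ 28 (mod 31), so λ ≡ 18.
  x = λ² - 15 - 25 = 324 - 40 ≡ 5; y = λ·(15 - 5) - 1 ≡ 24. → (5, 24)

(5, 24)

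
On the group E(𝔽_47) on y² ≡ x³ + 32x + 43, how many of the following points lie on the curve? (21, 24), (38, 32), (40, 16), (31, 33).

1

(21, 24): 24² ≡ 12, rhs ≡ 12 → on.
(38, 32): 32² ≡ 37, rhs ≡ 13 → off.
(40, 16): 16² ≡ 21, rhs ≡ 40 → off.
(31, 33): 33² ≡ 8, rhs ≡ 41 → off.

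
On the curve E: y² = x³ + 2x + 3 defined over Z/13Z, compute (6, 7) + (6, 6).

O

The two points share x = 6 and their y-coordinates satisfy 7 + 6 ≡ 0 (mod 13), so they are inverses. Their sum is 𝒪.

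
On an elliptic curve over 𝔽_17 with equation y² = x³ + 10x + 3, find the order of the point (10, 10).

5

2P: tangent at (10, 10): λ = (3·10² + 10)/(2·10) ≡ 4/3. 3⁻¹ ≡ 6 (mod 17), so λ ≡ 4·6 ≡ 7.
  x = λ² - 10 - 10 = 49 - 20 ≡ 12; y = λ·(10 - 12) - 10 ≡ 10. → (12, 10)
3P: (12, 10) + (10, 10). λ = (10 - 10)/(10 - 12) ≡ 0/15 mod 17. 15⁻¹ ≡ 8 (mod 17) since 15·8 = 120 ≡ 1, so λ ≡ 0.
  x = λ² - 12 - 10 = 0 - 22 ≡ 12; y = λ·(12 - 12) - 10 ≡ 7. → (12, 7)
4P: (12, 7) + (10, 10). λ = (10 - 7)/(10 - 12) ≡ 3/15 mod 17. 15⁻¹ ≡ 8 (mod 17), so λ ≡ 7.
  x = λ² - 12 - 10 = 49 - 22 ≡ 10; y = λ·(12 - 10) - 7 ≡ 7. → (10, 7)
5P: (10, 7) + (10, 10): same x and y₁ ≡ -y₂, so the sum is 𝒪.
5P = 𝒪, so the order is 5.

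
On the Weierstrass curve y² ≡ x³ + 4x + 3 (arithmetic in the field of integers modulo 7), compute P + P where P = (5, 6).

(5, 1)

tangent at (5, 6): λ = (3·5² + 4)/(2·6) ≡ 2/5. 5⁻¹ ≡ 3 (mod 7) since 5·3 = 15 ≡ 1, so λ ≡ 2·3 ≡ 6.
  x = λ² - 5 - 5 = 36 - 10 ≡ 5; y = λ·(5 - 5) - 6 ≡ 1. → (5, 1)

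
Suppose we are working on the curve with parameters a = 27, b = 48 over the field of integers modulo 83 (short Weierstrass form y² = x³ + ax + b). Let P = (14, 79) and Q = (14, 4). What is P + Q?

The two points share x = 14 and their y-coordinates satisfy 79 + 4 ≡ 0 (mod 83), so they are inverses. Their sum is the point at infinity.

O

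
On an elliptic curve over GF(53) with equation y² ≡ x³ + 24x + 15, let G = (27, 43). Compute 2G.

(36, 43)

tangent at (27, 43): λ = (3·27² + 24)/(2·43) ≡ 38/33. 33⁻¹ ≡ 45 (mod 53), so λ ≡ 38·45 ≡ 14.
  x = λ² - 27 - 27 = 196 - 54 ≡ 36; y = λ·(27 - 36) - 43 ≡ 43. → (36, 43)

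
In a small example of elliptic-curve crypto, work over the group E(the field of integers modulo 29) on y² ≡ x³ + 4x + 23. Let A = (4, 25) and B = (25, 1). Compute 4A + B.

First 4A:
Repeated addition: build up to 4A.
2A: tangent at (4, 25): λ = (3·4² + 4)/(2·25) ≡ 23/21. 21⁻¹ ≡ 18 (mod 29) since 21·18 = 378 ≡ 1, so λ ≡ 23·18 ≡ 8.
  x = λ² - 4 - 4 = 64 - 8 ≡ 27; y = λ·(4 - 27) - 25 ≡ 23. → (27, 23)
3A: (27, 23) + (4, 25). λ = (25 - 23)/(4 - 27) ≡ 2/6 mod 29. 6⁻¹ ≡ 5 (mod 29) since 6·5 = 30 ≡ 1, so λ ≡ 10.
  x = λ² - 27 - 4 = 100 - 31 ≡ 11; y = λ·(27 - 11) - 23 ≡ 21. → (11, 21)
4A: (11, 21) + (4, 25). λ = (25 - 21)/(4 - 11) ≡ 4/22 mod 29. 22⁻¹ ≡ 4 (mod 29), so λ ≡ 16.
  x = λ² - 11 - 4 = 256 - 15 ≡ 9; y = λ·(11 - 9) - 21 ≡ 11. → (9, 11)
4A = (9, 11).
Finally 4A + B:
(9, 11) + (25, 1). λ = (1 - 11)/(25 - 9) ≡ 19/16 mod 29. 16⁻¹ ≡ 20 (mod 29) since 16·20 = 320 ≡ 1, so λ ≡ 3.
  x = λ² - 9 - 25 = 9 - 34 ≡ 4; y = λ·(9 - 4) - 11 ≡ 4. → (4, 4)

(4, 4)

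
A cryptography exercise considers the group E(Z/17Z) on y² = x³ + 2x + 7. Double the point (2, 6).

tangent at (2, 6): λ = (3·2² + 2)/(2·6) ≡ 14/12. 12⁻¹ ≡ 10 (mod 17), so λ ≡ 14·10 ≡ 4.
  x = λ² - 2 - 2 = 16 - 4 ≡ 12; y = λ·(2 - 12) - 6 ≡ 5. → (12, 5)

(12, 5)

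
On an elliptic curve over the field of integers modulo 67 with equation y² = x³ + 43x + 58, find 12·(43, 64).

O

Write P = (43, 64).
Double-and-add on 12 = (1100)₂. Start with P = (43, 64) for the leading 1-bit.
double: tangent at (43, 64): λ = (3·43² + 43)/(2·64) ≡ 29/61. 61⁻¹ ≡ 11 (mod 67), so λ ≡ 29·11 ≡ 51.
  x = λ² - 43 - 43 = 2601 - 86 ≡ 36; y = λ·(43 - 36) - 64 ≡ 25. → (36, 25)
add P: (36, 25) + (43, 64). λ = (64 - 25)/(43 - 36) ≡ 39/7 mod 67. 7⁻¹ ≡ 48 (mod 67), so λ ≡ 63.
  x = λ² - 36 - 43 = 3969 - 79 ≡ 4; y = λ·(36 - 4) - 25 ≡ 48. → (4, 48)
double: tangent at (4, 48): λ = (3·4² + 43)/(2·48) ≡ 24/29. 29⁻¹ ≡ 37 (mod 67) since 29·37 = 1073 ≡ 1, so λ ≡ 24·37 ≡ 17.
  x = λ² - 4 - 4 = 289 - 8 ≡ 13; y = λ·(4 - 13) - 48 ≡ 0. → (13, 0)
double: (13, 0) + (13, 0): same x and y₁ ≡ -y₂, so the sum is the point at infinity.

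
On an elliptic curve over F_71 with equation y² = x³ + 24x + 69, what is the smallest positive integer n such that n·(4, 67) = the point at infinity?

2P: tangent at (4, 67): λ = (3·4² + 24)/(2·67) ≡ 1/63. 63⁻¹ ≡ 62 (mod 71), so λ ≡ 1·62 ≡ 62.
  x = λ² - 4 - 4 = 3844 - 8 ≡ 2; y = λ·(4 - 2) - 67 ≡ 57. → (2, 57)
3P: (2, 57) + (4, 67). λ = (67 - 57)/(4 - 2) ≡ 10/2 mod 71. 2⁻¹ ≡ 36 (mod 71) since 2·36 = 72 ≡ 1, so λ ≡ 5.
  x = λ² - 2 - 4 = 25 - 6 ≡ 19; y = λ·(2 - 19) - 57 ≡ 0. → (19, 0)
4P: (19, 0) + (4, 67). λ = (67 - 0)/(4 - 19) ≡ 67/56 mod 71. 56⁻¹ ≡ 52 (mod 71) since 56·52 = 2912 ≡ 1, so λ ≡ 5.
  x = λ² - 19 - 4 = 25 - 23 ≡ 2; y = λ·(19 - 2) - 0 ≡ 14. → (2, 14)
5P: (2, 14) + (4, 67). λ = (67 - 14)/(4 - 2) ≡ 53/2 mod 71. 2⁻¹ ≡ 36 (mod 71) since 2·36 = 72 ≡ 1, so λ ≡ 62.
  x = λ² - 2 - 4 = 3844 - 6 ≡ 4; y = λ·(2 - 4) - 14 ≡ 4. → (4, 4)
6P: (4, 4) + (4, 67): same x and y₁ ≡ -y₂, so the sum is the point at infinity.
6P = the point at infinity, so the order is 6.

6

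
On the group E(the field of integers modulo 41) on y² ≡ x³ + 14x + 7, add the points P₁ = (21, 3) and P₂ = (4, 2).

(37, 25)

(21, 3) + (4, 2). λ = (2 - 3)/(4 - 21) ≡ 40/24 mod 41. 24⁻¹ ≡ 12 (mod 41), so λ ≡ 29.
  x = λ² - 21 - 4 = 841 - 25 ≡ 37; y = λ·(21 - 37) - 3 ≡ 25. → (37, 25)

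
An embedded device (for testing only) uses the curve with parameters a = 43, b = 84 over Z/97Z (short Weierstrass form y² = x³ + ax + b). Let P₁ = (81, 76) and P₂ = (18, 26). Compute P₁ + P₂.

(81, 76) + (18, 26). λ = (26 - 76)/(18 - 81) ≡ 47/34 mod 97. 34⁻¹ ≡ 20 (mod 97) since 34·20 = 680 ≡ 1, so λ ≡ 67.
  x = λ² - 81 - 18 = 4489 - 99 ≡ 25; y = λ·(81 - 25) - 76 ≡ 87. → (25, 87)

(25, 87)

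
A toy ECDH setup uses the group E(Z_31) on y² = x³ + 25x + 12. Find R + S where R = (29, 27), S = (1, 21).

(5, 18)

(29, 27) + (1, 21). λ = (21 - 27)/(1 - 29) ≡ 25/3 mod 31. 3⁻¹ ≡ 21 (mod 31), so λ ≡ 29.
  x = λ² - 29 - 1 = 841 - 30 ≡ 5; y = λ·(29 - 5) - 27 ≡ 18. → (5, 18)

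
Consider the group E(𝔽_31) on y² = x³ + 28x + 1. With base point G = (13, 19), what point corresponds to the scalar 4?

(11, 11)

Repeated addition: build up to 4G.
2G: tangent at (13, 19): λ = (3·13² + 28)/(2·19) ≡ 8/7. 7⁻¹ ≡ 9 (mod 31), so λ ≡ 8·9 ≡ 10.
  x = λ² - 13 - 13 = 100 - 26 ≡ 12; y = λ·(13 - 12) - 19 ≡ 22. → (12, 22)
3G: (12, 22) + (13, 19). λ = (19 - 22)/(13 - 12) ≡ 28/1 mod 31. 1⁻¹ ≡ 1 (mod 31) since 1·1 = 1 ≡ 1, so λ ≡ 28.
  x = λ² - 12 - 13 = 784 - 25 ≡ 15; y = λ·(12 - 15) - 22 ≡ 18. → (15, 18)
4G: (15, 18) + (13, 19). λ = (19 - 18)/(13 - 15) ≡ 1/29 mod 31. 29⁻¹ ≡ 15 (mod 31), so λ ≡ 15.
  x = λ² - 15 - 13 = 225 - 28 ≡ 11; y = λ·(15 - 11) - 18 ≡ 11. → (11, 11)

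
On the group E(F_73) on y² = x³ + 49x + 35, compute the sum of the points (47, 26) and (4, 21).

(47, 26) + (4, 21). λ = (21 - 26)/(4 - 47) ≡ 68/30 mod 73. 30⁻¹ ≡ 56 (mod 73), so λ ≡ 12.
  x = λ² - 47 - 4 = 144 - 51 ≡ 20; y = λ·(47 - 20) - 26 ≡ 6. → (20, 6)

(20, 6)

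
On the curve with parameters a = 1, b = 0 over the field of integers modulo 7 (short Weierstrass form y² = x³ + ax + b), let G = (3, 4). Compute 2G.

(1, 3)

tangent at (3, 4): λ = (3·3² + 1)/(2·4) ≡ 0/1. 1⁻¹ ≡ 1 (mod 7) since 1·1 = 1 ≡ 1, so λ ≡ 0·1 ≡ 0.
  x = λ² - 3 - 3 = 0 - 6 ≡ 1; y = λ·(3 - 1) - 4 ≡ 3. → (1, 3)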